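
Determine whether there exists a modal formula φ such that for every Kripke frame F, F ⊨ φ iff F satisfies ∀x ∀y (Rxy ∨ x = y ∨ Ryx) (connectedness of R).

Any modally definable frame class is closed under disjoint unions.
Take 2 disjoint single-world reflexive frames: each is trivially connected, but their disjoint union has 2 worlds with no edge between distinct components, so it is not connected.
So the class is not modally definable.

Not modally definable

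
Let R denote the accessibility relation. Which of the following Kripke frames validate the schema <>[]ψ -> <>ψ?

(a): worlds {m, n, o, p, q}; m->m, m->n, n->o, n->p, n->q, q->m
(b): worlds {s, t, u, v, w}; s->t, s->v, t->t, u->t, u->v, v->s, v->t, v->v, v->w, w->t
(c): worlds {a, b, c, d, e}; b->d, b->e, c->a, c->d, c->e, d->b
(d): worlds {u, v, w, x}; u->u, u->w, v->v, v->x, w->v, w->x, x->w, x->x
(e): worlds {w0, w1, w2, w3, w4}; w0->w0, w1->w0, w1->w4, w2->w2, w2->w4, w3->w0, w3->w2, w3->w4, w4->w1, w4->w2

(b)

The schema corresponds to a generalized confluence (Geach) condition: forall x forall y (xRy -> exists w (yRw & xRw)).
(a): fails — mRn but no w with nRw and mRw.
(b): ✓.
(c): fails — bRd but no w with dRw and bRw.
(d): fails — uRw but no t with wRt and uRt.
(e): fails — w1Rw4 but no w with w4Rw and w1Rw.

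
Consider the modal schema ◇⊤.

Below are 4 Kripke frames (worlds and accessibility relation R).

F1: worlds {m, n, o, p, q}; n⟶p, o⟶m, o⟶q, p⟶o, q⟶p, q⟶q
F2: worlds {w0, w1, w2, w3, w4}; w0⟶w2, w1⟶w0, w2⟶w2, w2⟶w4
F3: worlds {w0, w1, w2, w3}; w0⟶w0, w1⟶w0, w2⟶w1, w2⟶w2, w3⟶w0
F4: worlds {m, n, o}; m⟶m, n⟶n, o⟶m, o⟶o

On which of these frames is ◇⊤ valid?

Frame correspondent (Sahlqvist): ∀x ∃y Rxy — i.e. seriality.
F1: fails — world m has no successor.
F2: fails — world w3 has no successor.
F3: condition met.
F4: condition met.
Valid on: F3, F4.

F3, F4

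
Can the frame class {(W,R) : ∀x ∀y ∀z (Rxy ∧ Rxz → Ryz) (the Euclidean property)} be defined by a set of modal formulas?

Definable; ◇r → □◇r defines it

The condition is the Euclidean property. A defining modal formula is ◇r → □◇r.
Suppose ◇r→□◇r is valid. Take Rxy, Rxz and set V(r)={y}. Then ◇r at x, so □◇r at x, so ◇r at z, so some w with Rzw has r; w=y, i.e. Rzy. By symmetry of the argument, Ryz.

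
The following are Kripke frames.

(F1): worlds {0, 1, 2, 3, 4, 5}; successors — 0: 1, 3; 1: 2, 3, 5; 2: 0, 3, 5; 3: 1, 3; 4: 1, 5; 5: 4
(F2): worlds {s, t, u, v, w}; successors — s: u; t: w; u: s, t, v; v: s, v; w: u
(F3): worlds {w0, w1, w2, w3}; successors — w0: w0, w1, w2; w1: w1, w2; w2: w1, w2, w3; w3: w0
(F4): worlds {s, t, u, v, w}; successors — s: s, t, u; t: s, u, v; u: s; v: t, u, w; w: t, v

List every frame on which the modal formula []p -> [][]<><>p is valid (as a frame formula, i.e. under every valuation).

Frame correspondent (Sahlqvist): forall x forall z (x R^2 z -> exists w (xRw & z R^2 w)) — i.e. a generalized confluence (Geach) condition.
(F1): fails — 5R²5 but no w with 5Rw and 5R²w.
(F2): fails — sR²s but no w* with sRw* and sR²w*.
(F3): fails — w3R²w1 but no w with w3Rw and w1R²w.
(F4): ✓.
Valid on: (F4).

(F4)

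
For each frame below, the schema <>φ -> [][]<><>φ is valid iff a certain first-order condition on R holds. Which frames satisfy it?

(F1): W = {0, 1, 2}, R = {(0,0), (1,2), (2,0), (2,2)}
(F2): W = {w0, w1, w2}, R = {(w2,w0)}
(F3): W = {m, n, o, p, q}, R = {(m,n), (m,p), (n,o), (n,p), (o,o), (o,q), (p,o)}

(F2)

The schema corresponds to a generalized confluence (Geach) condition: forall x forall y forall z ((xRy & x R^2 z) -> exists w (y = w & z R^2 w)).
(F1): fails — 1R2, 1R²0 but no w with 2=w and 0R²w.
(F2): holds.
(F3): fails — mRn, mR²o but no w with n=w and oR²w.
Valid on: (F2).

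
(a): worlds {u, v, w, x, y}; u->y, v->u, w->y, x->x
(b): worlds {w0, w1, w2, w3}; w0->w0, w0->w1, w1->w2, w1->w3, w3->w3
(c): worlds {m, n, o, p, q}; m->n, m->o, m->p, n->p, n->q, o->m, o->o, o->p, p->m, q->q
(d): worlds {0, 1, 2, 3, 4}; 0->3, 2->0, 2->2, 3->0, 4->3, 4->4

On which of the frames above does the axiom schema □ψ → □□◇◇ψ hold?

The schema corresponds to a generalized confluence (Geach) condition: ∀x ∀z (xR²z → ∃w (xRw ∧ zR²w)).
(a): fails — vR²y but no t with vRt and yR²t.
(b): fails — w0R²w1 but no w with w0Rw and w1R²w.
(c): fails — mR²q but no w with mRw and qR²w.
(d): fails — 0R²0 but no w with 0Rw and 0R²w.

none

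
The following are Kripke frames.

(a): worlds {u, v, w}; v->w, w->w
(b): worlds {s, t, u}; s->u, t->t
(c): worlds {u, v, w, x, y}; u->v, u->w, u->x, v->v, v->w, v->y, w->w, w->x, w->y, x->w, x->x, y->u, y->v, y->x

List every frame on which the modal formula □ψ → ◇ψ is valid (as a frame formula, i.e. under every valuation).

(c)

This is the axiom for seriality; its first-order frame correspondent is ∀x ∃y Rxy.
(a): fails — world u has no successor.
(b): fails — world u has no successor.
(c): condition met.
Valid on: (c).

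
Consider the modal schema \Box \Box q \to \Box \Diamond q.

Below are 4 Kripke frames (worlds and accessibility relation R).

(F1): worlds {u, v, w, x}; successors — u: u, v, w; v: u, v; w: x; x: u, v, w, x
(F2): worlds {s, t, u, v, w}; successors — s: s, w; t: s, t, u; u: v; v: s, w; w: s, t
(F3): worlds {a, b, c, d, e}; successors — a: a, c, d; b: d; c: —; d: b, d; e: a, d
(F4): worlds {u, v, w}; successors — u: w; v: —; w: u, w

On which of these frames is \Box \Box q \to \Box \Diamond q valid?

(F1), (F2), (F4)

This is the axiom for a generalized confluence (Geach) condition; its first-order frame correspondent is \forall x \forall z (xRz \to \exists w (x R^2 w \wedge zRw)).
(F1): satisfies the condition.
(F2): satisfies the condition.
(F3): fails — aRc but no w with aR²w and cRw.
(F4): satisfies the condition.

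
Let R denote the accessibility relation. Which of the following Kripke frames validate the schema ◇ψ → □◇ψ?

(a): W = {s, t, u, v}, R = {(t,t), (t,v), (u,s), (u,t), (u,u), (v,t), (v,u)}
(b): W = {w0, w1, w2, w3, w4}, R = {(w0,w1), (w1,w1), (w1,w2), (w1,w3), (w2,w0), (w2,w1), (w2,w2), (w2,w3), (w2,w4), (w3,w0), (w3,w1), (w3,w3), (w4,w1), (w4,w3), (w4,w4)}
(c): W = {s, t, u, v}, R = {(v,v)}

(c)

The schema corresponds to the Euclidean property: ∀x ∀y ∀z (Rxy ∧ Rxz → Ryz).
(a): fails — Rtv and Rtv but not Rvv.
(b): fails — Rw1w3 and Rw1w2 but not Rw3w2.
(c): condition met.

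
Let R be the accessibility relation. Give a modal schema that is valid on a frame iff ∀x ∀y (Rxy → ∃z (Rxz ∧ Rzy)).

□□q → □q

A defining formula is □□q → □q (the C4 axiom).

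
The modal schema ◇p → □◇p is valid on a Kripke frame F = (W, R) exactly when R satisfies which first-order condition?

The Euclidean property

This is the 5 axiom.
It corresponds to the Euclidean property: ∀x ∀y ∀z (Rxy ∧ Rxz → Ryz).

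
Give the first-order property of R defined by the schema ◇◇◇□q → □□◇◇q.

This is a Sahlqvist (Geach-type) schema ◇^3□^1q → □^2◇^2q.
Minimal-valuation argument: fix x; take any y with xR^3y and any z with xR^2z. Set V(q) to the set of worlds R-reachable from y in exactly 1 step. Then □^1q holds at y, so the antecedent holds at x; validity forces ◇^2q at z, giving a w with zR^2w and yR^1w.
First-order correspondent: ∀x ∀y ∀z ((xR³y ∧ xR²z) → ∃w (yRw ∧ zR²w)).

∀x ∀y ∀z ((xR³y ∧ xR²z) → ∃w (yRw ∧ zR²w))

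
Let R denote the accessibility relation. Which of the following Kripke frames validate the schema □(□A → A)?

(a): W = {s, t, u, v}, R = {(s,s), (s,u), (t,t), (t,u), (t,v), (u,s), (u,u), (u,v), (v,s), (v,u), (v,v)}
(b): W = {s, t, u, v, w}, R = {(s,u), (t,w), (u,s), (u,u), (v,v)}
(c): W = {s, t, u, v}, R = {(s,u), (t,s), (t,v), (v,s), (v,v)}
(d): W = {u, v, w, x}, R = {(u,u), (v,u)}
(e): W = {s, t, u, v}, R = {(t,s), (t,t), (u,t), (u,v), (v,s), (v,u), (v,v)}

(a), (d)

Frame correspondent (Sahlqvist): ∀x ∀y (Rxy → Ryy) — i.e. shift-reflexivity.
(a): ✓.
(b): fails — Rus but not Rss.
(c): fails — Rvs but not Rss.
(d): ✓.
(e): fails — Rvu but not Ruu.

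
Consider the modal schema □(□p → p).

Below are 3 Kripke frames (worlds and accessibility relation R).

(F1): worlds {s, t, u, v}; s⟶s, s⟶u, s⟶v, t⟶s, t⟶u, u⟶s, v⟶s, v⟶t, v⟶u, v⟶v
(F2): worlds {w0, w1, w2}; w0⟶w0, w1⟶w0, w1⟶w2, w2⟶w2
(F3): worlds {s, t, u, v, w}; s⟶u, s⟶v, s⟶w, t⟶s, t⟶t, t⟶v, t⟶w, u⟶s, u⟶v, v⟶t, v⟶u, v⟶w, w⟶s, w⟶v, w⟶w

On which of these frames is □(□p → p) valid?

(F2)

This is the axiom for shift-reflexivity; its first-order frame correspondent is ∀x ∀y (Rxy → Ryy).
(F1): fails — Rvt but not Rtt.
(F2): condition met.
(F3): fails — Ruv but not Rvv.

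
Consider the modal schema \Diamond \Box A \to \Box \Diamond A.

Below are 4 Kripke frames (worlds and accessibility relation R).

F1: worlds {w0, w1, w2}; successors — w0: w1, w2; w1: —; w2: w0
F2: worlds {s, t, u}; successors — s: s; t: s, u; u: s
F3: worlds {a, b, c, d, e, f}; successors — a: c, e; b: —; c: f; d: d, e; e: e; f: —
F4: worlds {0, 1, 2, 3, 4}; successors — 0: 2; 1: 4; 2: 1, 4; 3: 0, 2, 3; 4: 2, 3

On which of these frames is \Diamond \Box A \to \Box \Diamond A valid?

F2

The schema corresponds to convergence: \forall x \forall y \forall z (Rxy \wedge Rxz \to \exists w (Ryw \wedge Rzw)).
F1: fails — Rw0w1 and Rw0w1 but w1 and w1 have no common successor.
F2: holds.
F3: fails — Rae and Rac but e and c have no common successor.
F4: fails — R21 and R24 but 1 and 4 have no common successor.
Valid on: F2.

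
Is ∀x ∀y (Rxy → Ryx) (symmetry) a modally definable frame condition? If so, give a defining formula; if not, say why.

The condition is symmetry. A defining modal formula is r → □◇r.
Suppose r→□◇r is valid. Take Rxy and set V(r)={x}. Then r at x, so □◇r at x, so ◇r at y, so some z with Ryz has r; z=x, i.e. Ryx.

Yes — defined by r → □◇r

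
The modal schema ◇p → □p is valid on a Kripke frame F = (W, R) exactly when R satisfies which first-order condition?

Suppose ◇p→□p is valid. Take Rxy, Rxz and set V(p)={y}. Then ◇p at x, so □p at x, so p at z, i.e. z=y.
Conversely, on a frame with partial functionality the schema holds at every world under every valuation.
Frame condition: ∀x ∀y ∀z (Rxy ∧ Rxz → y = z).

Partial functionality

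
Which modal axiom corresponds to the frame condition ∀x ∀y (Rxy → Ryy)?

This is shift-reflexivity; the standard corresponding axiom is T□: □(□ψ → ψ).
Suppose □(□ψ→ψ) is valid. Take Rxy and set V(ψ)={w : Ryw}. Then at y, □ψ holds; since □(□ψ→ψ) at x, □ψ→ψ at y, so ψ at y, i.e. Ryy.

□(□ψ → ψ)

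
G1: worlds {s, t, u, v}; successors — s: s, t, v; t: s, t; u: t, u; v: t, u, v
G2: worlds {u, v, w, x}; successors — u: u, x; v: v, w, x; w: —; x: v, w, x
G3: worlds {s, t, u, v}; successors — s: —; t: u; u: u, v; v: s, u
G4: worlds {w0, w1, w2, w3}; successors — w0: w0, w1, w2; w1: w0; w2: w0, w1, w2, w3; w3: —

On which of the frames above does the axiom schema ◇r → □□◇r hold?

none

Frame correspondent (Sahlqvist): ∀x ∀y ∀z ((xRy ∧ xR²z) → ∃w (y = w ∧ zRw)) — i.e. a generalized confluence (Geach) condition.
G1: fails — sRs, sR²u but no w with s=w and uRw.
G2: fails — uRu, uR²v but no t with u=t and vRt.
G3: fails — uRu, uR²s but no w with u=w and sRw.
G4: fails — w0Rw0, w0R²w3 but no w with w0=w and w3Rw.
Valid on no frame.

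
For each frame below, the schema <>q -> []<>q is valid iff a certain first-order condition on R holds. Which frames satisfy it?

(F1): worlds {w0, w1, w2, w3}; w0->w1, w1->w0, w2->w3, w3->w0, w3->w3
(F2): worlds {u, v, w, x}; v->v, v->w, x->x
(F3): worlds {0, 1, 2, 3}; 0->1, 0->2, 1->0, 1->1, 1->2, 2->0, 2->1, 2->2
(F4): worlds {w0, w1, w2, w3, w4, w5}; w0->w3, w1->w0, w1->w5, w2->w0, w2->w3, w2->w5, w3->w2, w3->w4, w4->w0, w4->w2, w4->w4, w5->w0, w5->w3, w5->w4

none

This is the axiom for the Euclidean property; its first-order frame correspondent is forall x forall y forall z (Rxy & Rxz -> Ryz).
(F1): fails — Rw0w1 and Rw0w1 but not Rw1w1.
(F2): fails — Rvw and Rvv but not Rwv.
(F3): fails — R10 and R10 but not R00.
(F4): fails — Rw0w3 and Rw0w3 but not Rw3w3.
Valid on no frame.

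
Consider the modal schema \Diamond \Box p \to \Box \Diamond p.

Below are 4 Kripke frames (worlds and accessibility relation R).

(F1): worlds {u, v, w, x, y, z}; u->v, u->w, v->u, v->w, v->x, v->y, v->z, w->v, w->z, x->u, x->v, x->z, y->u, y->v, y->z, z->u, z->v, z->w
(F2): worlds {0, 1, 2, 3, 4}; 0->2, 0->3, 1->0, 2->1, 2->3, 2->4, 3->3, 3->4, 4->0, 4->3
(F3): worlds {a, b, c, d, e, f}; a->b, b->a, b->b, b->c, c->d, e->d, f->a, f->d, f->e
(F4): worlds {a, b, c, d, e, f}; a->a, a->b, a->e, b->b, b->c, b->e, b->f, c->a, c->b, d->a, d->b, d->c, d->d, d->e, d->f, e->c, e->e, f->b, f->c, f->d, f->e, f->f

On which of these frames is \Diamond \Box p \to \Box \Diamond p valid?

Frame correspondent (Sahlqvist): \forall x \forall y \forall z (Rxy \wedge Rxz \to \exists w (Ryw \wedge Rzw)) — i.e. convergence.
(F1): holds.
(F2): fails — R23 and R21 but 3 and 1 have no common successor.
(F3): fails — Rbc and Rbb but c and b have no common successor.
(F4): fails — Rbc and Rbe but c and e have no common successor.

(F1)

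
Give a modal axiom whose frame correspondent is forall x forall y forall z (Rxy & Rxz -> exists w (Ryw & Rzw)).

◇□r → □◇r

The condition is convergence. The .2 schema ◇□r → □◇r defines it.
Suppose ◇□r→□◇r is valid. Take Rxy, Rxz and set V(r)={w : Ryw}. Then □r at y so ◇□r at x, so □◇r at x, so ◇r at z, giving w with Rzw and Ryw.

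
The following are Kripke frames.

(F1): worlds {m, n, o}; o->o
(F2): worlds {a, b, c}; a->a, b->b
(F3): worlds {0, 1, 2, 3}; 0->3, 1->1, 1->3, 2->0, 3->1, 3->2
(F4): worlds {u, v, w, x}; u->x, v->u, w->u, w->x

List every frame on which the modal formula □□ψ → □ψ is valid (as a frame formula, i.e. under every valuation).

This is the axiom for density; its first-order frame correspondent is ∀x ∀y (Rxy → ∃z (Rxz ∧ Rzy)).
(F1): holds.
(F2): holds.
(F3): fails — R32 but no z with R3z and Rz2.
(F4): fails — Rvu but no z with Rvz and Rzu.
Valid on: (F1), (F2).

(F1), (F2)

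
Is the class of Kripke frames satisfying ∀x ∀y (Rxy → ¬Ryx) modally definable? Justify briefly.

No — not modally definable

Any modally definable frame class is closed under surjective bounded morphisms.
The 5-cycle (worlds s,t,u,v,w with s→t→u→v→w→s) is asymmetric. Mapping every world to a single reflexive point • is a surjective bounded morphism, and the reflexive point is not asymmetric (R•• but asymmetry requires ¬R••).
So the class is not modally definable.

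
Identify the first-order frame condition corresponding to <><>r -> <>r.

transitivity: forall x forall y forall z (Rxy & Ryz -> Rxz)

Replacing r by ¬r and contraposing gives the equivalent schema □r → □□r.
Suppose □r→□□r is valid. Take Rxy, Ryz and set V(r)={w : Rxw}. Then □r at x, so □□r at x, so □r at y, so r at z, i.e. Rxz.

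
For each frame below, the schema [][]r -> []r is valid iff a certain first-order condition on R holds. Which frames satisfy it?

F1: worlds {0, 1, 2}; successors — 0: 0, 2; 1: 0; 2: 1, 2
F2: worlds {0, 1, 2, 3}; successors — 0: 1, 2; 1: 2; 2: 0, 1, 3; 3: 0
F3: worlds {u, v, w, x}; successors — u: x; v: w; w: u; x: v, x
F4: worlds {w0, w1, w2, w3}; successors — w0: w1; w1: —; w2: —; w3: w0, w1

F1

This is the axiom for density; its first-order frame correspondent is forall x forall y (Rxy -> exists z (Rxz & Rzy)).
F1: satisfies the condition.
F2: fails — R12 but no z with R1z and Rz2.
F3: fails — Rwu but no z with Rwz and Rzu.
F4: fails — Rw0w1 but no z with Rw0z and Rzw1.
Valid on: F1.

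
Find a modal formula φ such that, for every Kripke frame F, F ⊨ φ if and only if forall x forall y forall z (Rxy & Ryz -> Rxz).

This is transitivity; the standard corresponding axiom is 4: □q → □□q.
Suppose □q→□□q is valid. Take Rxy, Ryz and set V(q)={w : Rxw}. Then □q at x, so □□q at x, so □q at y, so q at z, i.e. Rxz.

□q → □□q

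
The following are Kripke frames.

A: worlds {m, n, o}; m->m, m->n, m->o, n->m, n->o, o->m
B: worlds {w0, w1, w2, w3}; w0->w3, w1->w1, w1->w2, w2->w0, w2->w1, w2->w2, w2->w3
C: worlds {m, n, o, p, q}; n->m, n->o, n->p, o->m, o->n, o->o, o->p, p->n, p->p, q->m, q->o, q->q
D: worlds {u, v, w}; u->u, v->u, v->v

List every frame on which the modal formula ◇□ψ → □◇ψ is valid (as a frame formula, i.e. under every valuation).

This is the axiom for convergence; its first-order frame correspondent is ∀x ∀y ∀z (Rxy ∧ Rxz → ∃w (Ryw ∧ Rzw)).
A: satisfies the condition.
B: fails — Rw0w3 and Rw0w3 but w3 and w3 have no common successor.
C: fails — Rno and Rnm but o and m have no common successor.
D: satisfies the condition.

A, D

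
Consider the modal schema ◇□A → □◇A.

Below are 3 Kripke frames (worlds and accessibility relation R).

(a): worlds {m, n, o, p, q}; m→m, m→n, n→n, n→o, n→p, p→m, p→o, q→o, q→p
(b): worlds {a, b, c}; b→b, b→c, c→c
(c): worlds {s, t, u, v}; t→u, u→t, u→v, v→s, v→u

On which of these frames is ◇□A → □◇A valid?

(b)

This is the axiom for convergence; its first-order frame correspondent is ∀x ∀y ∀z (Rxy ∧ Rxz → ∃w (Ryw ∧ Rzw)).
(a): fails — Rnn and Rno but n and o have no common successor.
(b): satisfies the condition.
(c): fails — Rvu and Rvs but u and s have no common successor.
Valid on: (b).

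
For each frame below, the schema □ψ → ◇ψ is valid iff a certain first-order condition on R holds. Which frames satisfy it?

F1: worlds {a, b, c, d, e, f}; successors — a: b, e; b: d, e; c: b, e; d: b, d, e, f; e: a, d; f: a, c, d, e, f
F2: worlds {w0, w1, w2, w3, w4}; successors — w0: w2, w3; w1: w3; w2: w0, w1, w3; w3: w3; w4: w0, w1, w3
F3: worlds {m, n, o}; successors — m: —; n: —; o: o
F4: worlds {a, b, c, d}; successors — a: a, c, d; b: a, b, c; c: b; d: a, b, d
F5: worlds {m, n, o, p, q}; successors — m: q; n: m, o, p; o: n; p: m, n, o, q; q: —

This is the axiom for seriality; its first-order frame correspondent is ∀x ∃y Rxy.
F1: ✓.
F2: ✓.
F3: fails — world m has no successor.
F4: ✓.
F5: fails — world q has no successor.

F1, F2, F4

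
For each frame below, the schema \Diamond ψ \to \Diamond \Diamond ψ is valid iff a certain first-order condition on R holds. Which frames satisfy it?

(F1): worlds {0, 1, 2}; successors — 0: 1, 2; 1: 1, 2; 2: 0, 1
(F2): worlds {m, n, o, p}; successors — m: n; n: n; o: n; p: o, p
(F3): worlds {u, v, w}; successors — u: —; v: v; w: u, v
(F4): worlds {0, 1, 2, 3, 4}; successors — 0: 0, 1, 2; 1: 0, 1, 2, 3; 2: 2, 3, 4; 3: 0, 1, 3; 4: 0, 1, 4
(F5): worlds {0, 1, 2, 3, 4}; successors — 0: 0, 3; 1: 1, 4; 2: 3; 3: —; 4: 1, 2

(F2), (F4)

This is the axiom for a generalized confluence (Geach) condition; its first-order frame correspondent is \forall x \forall y (xRy \to \exists w (y = w \wedge x R^2 w)).
(F1): fails — 2R0 but no w with 0=w and 2R²w.
(F2): satisfies the condition.
(F3): fails — wRu but no t with u=t and wR²t.
(F4): satisfies the condition.
(F5): fails — 2R3 but no w with 3=w and 2R²w.
Valid on: (F2), (F4).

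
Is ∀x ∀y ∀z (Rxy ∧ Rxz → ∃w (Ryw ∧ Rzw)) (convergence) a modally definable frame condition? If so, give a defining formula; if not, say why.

Yes, by ◇□r → □◇r

This is a Sahlqvist condition; the .2 axiom ◇□r → □◇r defines it.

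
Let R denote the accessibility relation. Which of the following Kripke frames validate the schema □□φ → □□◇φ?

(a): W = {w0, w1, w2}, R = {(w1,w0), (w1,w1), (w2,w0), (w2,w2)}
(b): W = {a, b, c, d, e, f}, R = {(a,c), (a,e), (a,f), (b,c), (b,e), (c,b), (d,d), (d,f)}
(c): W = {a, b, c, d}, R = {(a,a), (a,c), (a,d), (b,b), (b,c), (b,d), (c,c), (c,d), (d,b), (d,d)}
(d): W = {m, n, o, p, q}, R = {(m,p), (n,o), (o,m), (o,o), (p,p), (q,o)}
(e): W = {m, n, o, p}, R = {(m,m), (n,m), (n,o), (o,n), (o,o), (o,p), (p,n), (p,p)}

The schema corresponds to a generalized confluence (Geach) condition: ∀x ∀z (xR²z → ∃w (xR²w ∧ zRw)).
(a): fails — w1R²w0 but no w with w1R²w and w0Rw.
(b): fails — aR²b but no w with aR²w and bRw.
(c): ✓.
(d): fails — nR²m but no w with nR²w and mRw.
(e): ✓.
Valid on: (c), (e).

(c), (e)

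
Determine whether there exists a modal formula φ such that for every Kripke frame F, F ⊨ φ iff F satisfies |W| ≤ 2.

Not definable by any modal formula

Any modally definable frame class is closed under disjoint unions.
Any modal formula valid on each of 3 disjoint one-world frames is valid on their disjoint union (validity is preserved under disjoint unions). Each one-world frame has |W|=1≤2, but the union has |W|=3.
So no modal formula (or set of formulas) defines exactly the |W|≤2 frames.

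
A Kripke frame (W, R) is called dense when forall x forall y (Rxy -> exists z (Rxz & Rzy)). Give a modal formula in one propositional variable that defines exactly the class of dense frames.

□□p → □p

The condition is density. The C4 schema □□p → □p defines it.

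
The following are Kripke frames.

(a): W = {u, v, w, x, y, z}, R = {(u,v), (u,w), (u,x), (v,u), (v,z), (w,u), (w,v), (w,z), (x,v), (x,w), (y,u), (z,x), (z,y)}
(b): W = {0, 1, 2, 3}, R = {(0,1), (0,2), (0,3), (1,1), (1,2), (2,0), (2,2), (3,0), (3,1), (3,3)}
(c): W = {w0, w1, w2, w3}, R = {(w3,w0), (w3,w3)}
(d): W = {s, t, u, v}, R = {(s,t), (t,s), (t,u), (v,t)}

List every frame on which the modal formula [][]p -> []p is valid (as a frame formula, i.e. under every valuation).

(b), (c)

Frame correspondent (Sahlqvist): forall x forall y (Rxy -> exists z (Rxz & Rzy)) — i.e. density.
(a): fails — Rxw but no t with Rxt and Rtw.
(b): ✓.
(c): ✓.
(d): fails — Rtu but no z with Rtz and Rzu.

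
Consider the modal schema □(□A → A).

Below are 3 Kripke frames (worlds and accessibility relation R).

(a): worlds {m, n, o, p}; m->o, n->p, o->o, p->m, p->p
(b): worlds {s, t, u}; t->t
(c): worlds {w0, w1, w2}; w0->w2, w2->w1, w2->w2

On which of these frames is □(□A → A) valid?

(b)

The schema corresponds to shift-reflexivity: ∀x ∀y (Rxy → Ryy).
(a): fails — Rpm but not Rmm.
(b): holds.
(c): fails — Rw2w1 but not Rw1w1.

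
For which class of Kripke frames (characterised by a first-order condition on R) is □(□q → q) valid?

Shift-reflexivity

Suppose □(□q→q) is valid. Take Rxy and set V(q)={w : Ryw}. Then at y, □q holds; since □(□q→q) at x, □q→q at y, so q at y, i.e. Ryy.
Conversely, on a frame with shift-reflexivity the schema holds at every world under every valuation.
So the correspondent is shift-reflexivity.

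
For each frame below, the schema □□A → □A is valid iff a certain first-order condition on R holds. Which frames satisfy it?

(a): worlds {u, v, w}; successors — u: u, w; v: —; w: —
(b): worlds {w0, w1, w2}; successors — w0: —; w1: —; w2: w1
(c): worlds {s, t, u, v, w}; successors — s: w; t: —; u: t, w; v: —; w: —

Frame correspondent (Sahlqvist): ∀x ∀y (Rxy → ∃z (Rxz ∧ Rzy)) — i.e. density.
(a): condition met.
(b): fails — Rw2w1 but no z with Rw2z and Rzw1.
(c): fails — Ruw but no z with Ruz and Rzw.

(a)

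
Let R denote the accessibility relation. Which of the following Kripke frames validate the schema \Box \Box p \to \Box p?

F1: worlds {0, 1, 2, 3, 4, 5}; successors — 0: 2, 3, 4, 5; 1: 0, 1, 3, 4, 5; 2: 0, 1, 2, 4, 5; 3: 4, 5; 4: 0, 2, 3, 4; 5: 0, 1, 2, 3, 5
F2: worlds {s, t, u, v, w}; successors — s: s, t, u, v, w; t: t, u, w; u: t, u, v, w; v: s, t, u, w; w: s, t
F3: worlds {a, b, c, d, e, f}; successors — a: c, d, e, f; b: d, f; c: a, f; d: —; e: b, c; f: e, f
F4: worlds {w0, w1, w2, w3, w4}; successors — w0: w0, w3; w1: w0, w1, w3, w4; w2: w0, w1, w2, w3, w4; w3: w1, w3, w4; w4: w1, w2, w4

F1, F2, F4

Frame correspondent (Sahlqvist): \forall x \forall y (Rxy \to \exists z (Rxz \wedge Rzy)) — i.e. density.
F1: ✓.
F2: ✓.
F3: fails — Reb but no z with Rez and Rzb.
F4: ✓.
Valid on: F1, F2, F4.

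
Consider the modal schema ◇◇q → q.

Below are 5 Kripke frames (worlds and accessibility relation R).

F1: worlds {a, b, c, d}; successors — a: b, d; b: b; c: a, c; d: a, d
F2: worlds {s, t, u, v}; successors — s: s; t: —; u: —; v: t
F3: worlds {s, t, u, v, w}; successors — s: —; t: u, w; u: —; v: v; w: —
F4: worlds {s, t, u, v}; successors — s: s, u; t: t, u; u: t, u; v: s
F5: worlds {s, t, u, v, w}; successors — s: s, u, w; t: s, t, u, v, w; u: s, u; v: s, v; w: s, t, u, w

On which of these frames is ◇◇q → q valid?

This is the axiom for a generalized confluence (Geach) condition; its first-order frame correspondent is ∀x ∀y (xR²y → ∃w (y = w ∧ x = w)).
F1: fails — aR²b but b ≠ a.
F2: satisfies the condition.
F3: satisfies the condition.
F4: fails — sR²t but t ≠ s.
F5: fails — sR²t but t ≠ s.
Valid on: F2, F3.

F2, F3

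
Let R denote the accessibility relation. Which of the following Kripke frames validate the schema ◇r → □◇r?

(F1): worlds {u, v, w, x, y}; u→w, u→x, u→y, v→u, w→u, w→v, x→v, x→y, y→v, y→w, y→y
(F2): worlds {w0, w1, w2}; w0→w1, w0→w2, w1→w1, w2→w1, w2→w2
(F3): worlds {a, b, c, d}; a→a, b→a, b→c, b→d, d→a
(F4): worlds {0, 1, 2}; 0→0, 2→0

(F4)

The schema corresponds to the Euclidean property: ∀x ∀y ∀z (Rxy ∧ Rxz → Ryz).
(F1): fails — Ruw and Ruw but not Rww.
(F2): fails — Rw0w1 and Rw0w2 but not Rw1w2.
(F3): fails — Rbc and Rbc but not Rcc.
(F4): ✓.
Valid on: (F4).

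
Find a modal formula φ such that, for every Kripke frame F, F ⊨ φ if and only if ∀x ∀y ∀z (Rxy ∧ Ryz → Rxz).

□r → □□r

The condition is transitivity. The 4 schema □r → □□r defines it.
Suppose □r→□□r is valid. Take Rxy, Ryz and set V(r)={w : Rxw}. Then □r at x, so □□r at x, so □r at y, so r at z, i.e. Rxz.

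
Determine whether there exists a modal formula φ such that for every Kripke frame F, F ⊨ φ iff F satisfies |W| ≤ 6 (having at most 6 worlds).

Modal frame validity is preserved under disjoint unions.
Any modal formula valid on each of 7 disjoint one-world frames is valid on their disjoint union (validity is preserved under disjoint unions). Each one-world frame has |W|=1≤6, but the union has |W|=7.
Hence having at most 6 worlds is not modally definable.

No — not modally definable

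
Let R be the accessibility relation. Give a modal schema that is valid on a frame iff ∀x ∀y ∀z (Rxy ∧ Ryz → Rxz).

The condition is transitivity. The 4 schema □p → □□p defines it.
Suppose □p→□□p is valid. Take Rxy, Ryz and set V(p)={w : Rxw}. Then □p at x, so □□p at x, so □p at y, so p at z, i.e. Rxz.

□p → □□p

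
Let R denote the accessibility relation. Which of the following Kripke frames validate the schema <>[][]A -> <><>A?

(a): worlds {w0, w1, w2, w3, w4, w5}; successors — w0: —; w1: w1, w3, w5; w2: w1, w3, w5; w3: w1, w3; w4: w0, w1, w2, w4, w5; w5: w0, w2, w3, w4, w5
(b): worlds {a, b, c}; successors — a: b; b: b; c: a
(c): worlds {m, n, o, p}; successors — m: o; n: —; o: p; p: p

Frame correspondent (Sahlqvist): forall x forall y (xRy -> exists w (y R^2 w & x R^2 w)) — i.e. a generalized confluence (Geach) condition.
(a): fails — w4Rw0 but no w with w0R²w and w4R²w.
(b): condition met.
(c): condition met.

(b), (c)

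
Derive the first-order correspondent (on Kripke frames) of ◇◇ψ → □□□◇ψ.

∀x ∀y ∀z ((xR²y ∧ xR³z) → ∃w (y = w ∧ zRw))

This is a Sahlqvist (Geach-type) schema ◇^2□^0ψ → □^3◇^1ψ.
Minimal-valuation argument: fix x; take any y with xR^2y and any z with xR^3z. Set V(ψ) to the set of worlds R-reachable from y in exactly 0 steps. Then □^0ψ holds at y, so the antecedent holds at x; validity forces ◇^1ψ at z, giving a w with zR^1w and yR^0w.
First-order correspondent: ∀x ∀y ∀z ((xR²y ∧ xR³z) → ∃w (y = w ∧ zRw)).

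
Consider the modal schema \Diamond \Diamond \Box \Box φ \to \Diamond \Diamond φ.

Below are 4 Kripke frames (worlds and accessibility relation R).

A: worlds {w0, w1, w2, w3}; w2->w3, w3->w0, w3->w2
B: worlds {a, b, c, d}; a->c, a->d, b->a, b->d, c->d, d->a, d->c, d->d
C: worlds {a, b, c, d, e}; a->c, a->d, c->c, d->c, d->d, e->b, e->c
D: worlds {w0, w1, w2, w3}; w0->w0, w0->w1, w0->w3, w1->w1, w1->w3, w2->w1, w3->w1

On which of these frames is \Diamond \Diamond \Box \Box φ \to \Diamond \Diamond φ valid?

B, C, D

Frame correspondent (Sahlqvist): \forall x \forall y (x R^2 y \to \exists w (y R^2 w \wedge x R^2 w)) — i.e. a generalized confluence (Geach) condition.
A: fails — w2R²w0 but no w with w0R²w and w2R²w.
B: holds.
C: holds.
D: holds.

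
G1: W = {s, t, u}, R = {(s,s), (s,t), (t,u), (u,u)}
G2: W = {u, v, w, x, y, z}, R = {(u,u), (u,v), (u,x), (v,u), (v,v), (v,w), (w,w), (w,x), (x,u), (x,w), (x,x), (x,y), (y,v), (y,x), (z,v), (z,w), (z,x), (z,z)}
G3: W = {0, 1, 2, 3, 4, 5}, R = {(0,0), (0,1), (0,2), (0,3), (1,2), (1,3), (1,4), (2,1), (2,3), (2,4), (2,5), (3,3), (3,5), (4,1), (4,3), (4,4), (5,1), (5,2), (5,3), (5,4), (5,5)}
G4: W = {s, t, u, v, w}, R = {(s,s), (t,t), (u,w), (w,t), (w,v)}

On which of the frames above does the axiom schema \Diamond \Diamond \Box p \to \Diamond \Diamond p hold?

The schema corresponds to a generalized confluence (Geach) condition: \forall x \forall y (x R^2 y \to \exists w (yRw \wedge x R^2 w)).
G1: satisfies the condition.
G2: satisfies the condition.
G3: satisfies the condition.
G4: fails — uR²v but no w* with vRw* and uR²w*.

G1, G2, G3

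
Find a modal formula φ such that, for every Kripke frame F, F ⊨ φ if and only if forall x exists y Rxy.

□p → ◇p

This is seriality; the standard corresponding axiom is D: □p → ◇p.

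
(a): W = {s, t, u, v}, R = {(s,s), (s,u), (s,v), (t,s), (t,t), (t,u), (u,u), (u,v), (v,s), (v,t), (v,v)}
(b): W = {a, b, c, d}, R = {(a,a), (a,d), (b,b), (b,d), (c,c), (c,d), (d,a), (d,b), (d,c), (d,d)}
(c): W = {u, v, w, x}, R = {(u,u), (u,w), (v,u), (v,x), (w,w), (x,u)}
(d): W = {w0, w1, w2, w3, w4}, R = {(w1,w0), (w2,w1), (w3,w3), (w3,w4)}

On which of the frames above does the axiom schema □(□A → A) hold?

The schema corresponds to shift-reflexivity: ∀x ∀y (Rxy → Ryy).
(a): holds.
(b): holds.
(c): fails — Rvx but not Rxx.
(d): fails — Rw1w0 but not Rw0w0.

(a), (b)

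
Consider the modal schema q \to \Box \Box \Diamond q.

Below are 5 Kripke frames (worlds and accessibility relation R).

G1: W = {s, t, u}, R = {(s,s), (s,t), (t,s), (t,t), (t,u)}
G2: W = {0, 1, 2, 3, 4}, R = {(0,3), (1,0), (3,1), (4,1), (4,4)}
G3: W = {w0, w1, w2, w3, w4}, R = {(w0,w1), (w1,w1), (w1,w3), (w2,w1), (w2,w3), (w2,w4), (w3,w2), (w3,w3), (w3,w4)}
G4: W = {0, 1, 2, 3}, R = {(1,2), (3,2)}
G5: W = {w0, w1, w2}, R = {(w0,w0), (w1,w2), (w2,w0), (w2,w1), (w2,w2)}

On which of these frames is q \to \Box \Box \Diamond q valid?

The schema corresponds to a generalized confluence (Geach) condition: \forall x \forall z (x R^2 z \to \exists w (x = w \wedge zRw)).
G1: fails — sR²u but no w with s=w and uRw.
G2: fails — 4R²0 but no w with 4=w and 0Rw.
G3: fails — w0R²w1 but no w with w0=w and w1Rw.
G4: condition met.
G5: fails — w1R²w0 but no w with w1=w and w0Rw.
Valid on: G4.

G4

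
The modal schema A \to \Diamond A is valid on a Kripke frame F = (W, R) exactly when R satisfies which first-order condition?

reflexivity

Equivalently (dual form): □A → A.
Suppose □A→A is valid. At any x set V(A)={w : Rxw}. Then □A holds at x, so A holds at x, i.e. Rxx.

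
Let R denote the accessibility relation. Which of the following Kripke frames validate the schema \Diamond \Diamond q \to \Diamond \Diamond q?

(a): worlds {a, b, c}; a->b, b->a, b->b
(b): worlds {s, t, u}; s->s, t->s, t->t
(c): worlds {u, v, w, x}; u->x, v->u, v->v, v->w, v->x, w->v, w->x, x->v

(a), (b), (c)

Frame correspondent (Sahlqvist): \forall x \forall y (x R^2 y \to \exists w (y = w \wedge x R^2 w)) — i.e. a generalized confluence (Geach) condition.
(a): satisfies the condition.
(b): satisfies the condition.
(c): satisfies the condition.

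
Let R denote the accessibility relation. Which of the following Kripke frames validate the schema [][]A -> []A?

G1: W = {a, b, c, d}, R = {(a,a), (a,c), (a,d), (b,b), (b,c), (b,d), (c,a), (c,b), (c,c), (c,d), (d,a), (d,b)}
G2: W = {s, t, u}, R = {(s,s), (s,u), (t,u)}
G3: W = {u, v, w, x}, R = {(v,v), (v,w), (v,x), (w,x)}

G1

This is the axiom for density; its first-order frame correspondent is forall x forall y (Rxy -> exists z (Rxz & Rzy)).
G1: satisfies the condition.
G2: fails — Rtu but no z with Rtz and Rzu.
G3: fails — Rwx but no z with Rwz and Rzx.
Valid on: G1.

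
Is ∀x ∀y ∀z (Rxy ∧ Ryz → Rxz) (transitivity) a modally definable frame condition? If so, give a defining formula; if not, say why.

The condition is transitivity. A defining modal formula is □p → □□p.
Suppose □p→□□p is valid. Take Rxy, Ryz and set V(p)={w : Rxw}. Then □p at x, so □□p at x, so □p at y, so p at z, i.e. Rxz.

Yes — defined by □p → □□p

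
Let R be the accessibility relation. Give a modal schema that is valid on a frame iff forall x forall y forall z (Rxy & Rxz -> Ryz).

◇s → □◇s

The condition is the Euclidean property. The 5 schema ◇s → □◇s defines it.
Suppose ◇s→□◇s is valid. Take Rxy, Rxz and set V(s)={y}. Then ◇s at x, so □◇s at x, so ◇s at z, so some w with Rzw has s; w=y, i.e. Rzy. By symmetry of the argument, Ryz.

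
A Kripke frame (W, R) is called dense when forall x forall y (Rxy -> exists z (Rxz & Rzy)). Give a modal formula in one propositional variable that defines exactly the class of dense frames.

The condition is density. The C4 schema □□q → □q defines it.
Suppose □□q→□q is valid. Take Rxy and set V(q)={w : xR²w}. Then □□q at x, so □q at x, so q at y, i.e. ∃z(Rxz∧Rzy).

□□q → □q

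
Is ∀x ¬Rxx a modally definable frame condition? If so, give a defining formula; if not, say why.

Any modally definable frame class is closed under surjective bounded morphisms.
The 2-cycle (worlds s,t with s→t→s) is irreflexive, and the map sending every world to a single reflexive point • is a surjective bounded morphism (forth: every edge maps to (•,•); back: every world has a successor). So any modal formula valid on the 2-cycle is also valid on the reflexive point, which is not irreflexive.
So the class is not modally definable.

No — not modally definable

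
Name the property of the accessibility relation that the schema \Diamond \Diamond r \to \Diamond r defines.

This is frame-equivalent to □r → □□r (substitute ¬r for r and contrapose).
Suppose □r→□□r is valid. Take Rxy, Ryz and set V(r)={w : Rxw}. Then □r at x, so □□r at x, so □r at y, so r at z, i.e. Rxz.
Conversely, any frame satisfying \forall x \forall y \forall z (Rxy \wedge Ryz \to Rxz) validates the schema.
Frame condition: \forall x \forall y \forall z (Rxy \wedge Ryz \to Rxz).

Transitivity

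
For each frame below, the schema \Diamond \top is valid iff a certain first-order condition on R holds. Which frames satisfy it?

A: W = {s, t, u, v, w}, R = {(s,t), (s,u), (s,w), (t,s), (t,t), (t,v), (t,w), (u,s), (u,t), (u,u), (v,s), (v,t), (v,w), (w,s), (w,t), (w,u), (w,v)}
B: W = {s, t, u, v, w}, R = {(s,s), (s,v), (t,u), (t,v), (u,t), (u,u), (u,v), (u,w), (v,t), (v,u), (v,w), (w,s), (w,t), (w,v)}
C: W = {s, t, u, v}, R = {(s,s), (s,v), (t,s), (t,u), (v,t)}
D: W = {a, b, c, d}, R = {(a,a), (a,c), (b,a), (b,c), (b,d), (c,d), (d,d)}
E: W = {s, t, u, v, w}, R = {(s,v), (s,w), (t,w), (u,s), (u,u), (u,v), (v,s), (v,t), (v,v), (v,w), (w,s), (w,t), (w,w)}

A, B, D, E

The schema corresponds to seriality: \forall x \exists y Rxy.
A: holds.
B: holds.
C: fails — world u has no successor.
D: holds.
E: holds.
Valid on: A, B, D, E.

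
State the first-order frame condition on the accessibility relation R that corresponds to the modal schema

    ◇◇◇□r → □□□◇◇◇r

This is a Sahlqvist (Geach-type) schema ◇^3□^1r → □^3◇^3r.
Minimal-valuation argument: fix x; take any y with xR^3y and any z with xR^3z. Set V(r) to the set of worlds R-reachable from y in exactly 1 step. Then □^1r holds at y, so the antecedent holds at x; validity forces ◇^3r at z, giving a w with zR^3w and yR^1w.
First-order correspondent: ∀x ∀y ∀z ((xR³y ∧ xR³z) → ∃w (yRw ∧ zR³w)).

∀x ∀y ∀z ((xR³y ∧ xR³z) → ∃w (yRw ∧ zR³w))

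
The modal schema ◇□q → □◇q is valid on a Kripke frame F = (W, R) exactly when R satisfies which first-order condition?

convergence: ∀x ∀y ∀z (Rxy ∧ Rxz → ∃w (Ryw ∧ Rzw))

Suppose ◇□q→□◇q is valid. Take Rxy, Rxz and set V(q)={w : Ryw}. Then □q at y so ◇□q at x, so □◇q at x, so ◇q at z, giving w with Rzw and Ryw.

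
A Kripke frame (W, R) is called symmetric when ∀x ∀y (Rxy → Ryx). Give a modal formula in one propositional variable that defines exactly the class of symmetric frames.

s → □◇s

This is symmetry; the standard corresponding axiom is B: s → □◇s.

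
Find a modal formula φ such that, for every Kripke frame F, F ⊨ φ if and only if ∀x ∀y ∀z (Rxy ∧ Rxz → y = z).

◇ψ → □ψ

The condition is partial functionality. The CD schema ◇ψ → □ψ defines it.
Suppose ◇ψ→□ψ is valid. Take Rxy, Rxz and set V(ψ)={y}. Then ◇ψ at x, so □ψ at x, so ψ at z, i.e. z=y.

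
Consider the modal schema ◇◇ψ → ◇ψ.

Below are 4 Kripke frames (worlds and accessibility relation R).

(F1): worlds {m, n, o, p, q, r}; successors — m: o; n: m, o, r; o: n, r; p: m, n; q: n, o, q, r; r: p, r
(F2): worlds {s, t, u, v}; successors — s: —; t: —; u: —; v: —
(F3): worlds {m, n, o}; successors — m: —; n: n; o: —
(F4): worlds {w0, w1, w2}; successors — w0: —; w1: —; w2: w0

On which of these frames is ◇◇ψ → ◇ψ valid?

Frame correspondent (Sahlqvist): ∀x ∀y ∀z (Rxy ∧ Ryz → Rxz) — i.e. transitivity.
(F1): fails — Rnr and Rrp but not Rnp.
(F2): holds.
(F3): holds.
(F4): holds.
Valid on: (F2), (F3), (F4).

(F2), (F3), (F4)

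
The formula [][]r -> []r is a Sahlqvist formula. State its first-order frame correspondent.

Suppose □□r→□r is valid. Take Rxy and set V(r)={w : xR²w}. Then □□r at x, so □r at x, so r at y, i.e. ∃z(Rxz∧Rzy).

density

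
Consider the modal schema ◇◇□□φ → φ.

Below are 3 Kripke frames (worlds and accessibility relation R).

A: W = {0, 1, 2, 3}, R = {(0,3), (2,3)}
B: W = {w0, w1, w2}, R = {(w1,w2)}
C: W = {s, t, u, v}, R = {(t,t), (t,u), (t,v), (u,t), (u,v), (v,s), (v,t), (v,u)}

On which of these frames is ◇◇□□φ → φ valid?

A, B

The schema corresponds to a generalized confluence (Geach) condition: ∀x ∀y (xR²y → ∃w (yR²w ∧ x = w)).
A: satisfies the condition.
B: satisfies the condition.
C: fails — tR²s but no w with sR²w and t=w.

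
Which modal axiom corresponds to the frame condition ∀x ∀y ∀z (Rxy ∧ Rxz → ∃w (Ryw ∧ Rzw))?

◇□q → □◇q

This is convergence; the standard corresponding axiom is .2: ◇□q → □◇q.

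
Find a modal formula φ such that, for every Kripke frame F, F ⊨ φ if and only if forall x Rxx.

□ψ → ψ

The condition is reflexivity. The T schema □ψ → ψ defines it.
Suppose □ψ→ψ is valid. At any x set V(ψ)={w : Rxw}. Then □ψ holds at x, so ψ holds at x, i.e. Rxx.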